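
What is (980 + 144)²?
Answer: 1263376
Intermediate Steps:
(980 + 144)² = 1124² = 1263376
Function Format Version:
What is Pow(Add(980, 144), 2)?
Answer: 1263376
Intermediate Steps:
Pow(Add(980, 144), 2) = Pow(1124, 2) = 1263376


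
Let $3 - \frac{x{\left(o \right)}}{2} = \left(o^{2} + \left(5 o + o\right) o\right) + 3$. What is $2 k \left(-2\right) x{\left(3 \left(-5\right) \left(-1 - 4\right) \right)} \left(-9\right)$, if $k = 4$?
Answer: $-11340000$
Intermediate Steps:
$x{\left(o \right)} = - 14 o^{2}$ ($x{\left(o \right)} = 6 - 2 \left(\left(o^{2} + \left(5 o + o\right) o\right) + 3\right) = 6 - 2 \left(\left(o^{2} + 6 o o\right) + 3\right) = 6 - 2 \left(\left(o^{2} + 6 o^{2}\right) + 3\right) = 6 - 2 \left(7 o^{2} + 3\right) = 6 - 2 \left(3 + 7 o^{2}\right) = 6 - \left(6 + 14 o^{2}\right) = - 14 o^{2}$)
$2 k \left(-2\right) x{\left(3 \left(-5\right) \left(-1 - 4\right) \right)} \left(-9\right) = 2 \cdot 4 \left(-2\right) \left(- 14 \left(3 \left(-5\right) \left(-1 - 4\right)\right)^{2}\right) \left(-9\right) = 2 \left(-8\right) \left(- 14 \left(- 15 \left(-1 - 4\right)\right)^{2}\right) \left(-9\right) = - 16 \left(- 14 \left(\left(-15\right) \left(-5\right)\right)^{2}\right) \left(-9\right) = - 16 \left(- 14 \cdot 75^{2}\right) \left(-9\right) = - 16 \left(\left(-14\right) 5625\right) \left(-9\right) = \left(-16\right) \left(-78750\right) \left(-9\right) = 1260000 \left(-9\right) = -11340000$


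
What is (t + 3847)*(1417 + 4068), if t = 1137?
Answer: 27337240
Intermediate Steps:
(t + 3847)*(1417 + 4068) = (1137 + 3847)*(1417 + 4068) = 4984*5485 = 27337240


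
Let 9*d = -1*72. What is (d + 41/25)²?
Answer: 25281/625 ≈ 40.450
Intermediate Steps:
d = -8 (d = (-1*72)/9 = (⅑)*(-72) = -8)
(d + 41/25)² = (-8 + 41/25)² = (-159/25)² = 25281/625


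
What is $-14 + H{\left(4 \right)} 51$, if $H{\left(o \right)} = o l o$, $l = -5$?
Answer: $-4094$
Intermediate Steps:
$H{\left(o \right)} = - 5 o^{2}$ ($H{\left(o \right)} = o \left(-5\right) o = - 5 o o = - 5 o^{2}$)
$-14 + H{\left(4 \right)} 51 = -14 + - 5 \cdot 4^{2} \cdot 51 = -14 + \left(-5\right) 16 \cdot 51 = -14 - 4080 = -4094$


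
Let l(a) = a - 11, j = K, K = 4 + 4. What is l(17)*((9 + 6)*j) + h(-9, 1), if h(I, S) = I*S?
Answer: 711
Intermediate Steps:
K = 8
j = 8
l(a) = -11 + a
l(17)*((9 + 6)*j) + h(-9, 1) = (-11 + 17)*((9 + 6)*8) - 9*1 = 6*(15*8) - 9 = 6*120 - 9 = 720 - 9 = 711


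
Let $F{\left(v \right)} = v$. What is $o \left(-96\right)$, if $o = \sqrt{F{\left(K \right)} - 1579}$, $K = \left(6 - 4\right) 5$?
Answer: $- 96 i \sqrt{1569} \approx - 3802.6 i$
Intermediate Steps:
$K = 10$ ($K = 2 \cdot 5 = 10$)
$o = i \sqrt{1569}$ ($o = \sqrt{10 - 1579} = \sqrt{-1569} = i \sqrt{1569} \approx 39.611 i$)
$o \left(-96\right) = i \sqrt{1569} \left(-96\right) = - 96 i \sqrt{1569}$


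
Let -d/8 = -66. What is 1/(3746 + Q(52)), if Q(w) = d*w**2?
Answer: 1/1431458 ≈ 6.9859e-7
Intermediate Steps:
d = 528 (d = -8*(-66) = 528)
Q(w) = 528*w**2
1/(3746 + Q(52)) = 1/(3746 + 528*52**2) = 1/(3746 + 528*2704) = 1/(3746 + 1427712) = 1/1431458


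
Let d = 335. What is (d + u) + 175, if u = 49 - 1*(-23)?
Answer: 582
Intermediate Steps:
u = 72 (u = 49 + 23 = 72)
(d + u) + 175 = (335 + 72) + 175 = 407 + 175 = 582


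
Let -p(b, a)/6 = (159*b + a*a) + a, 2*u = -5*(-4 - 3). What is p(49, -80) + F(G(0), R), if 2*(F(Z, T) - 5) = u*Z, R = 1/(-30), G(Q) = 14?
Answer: -169077/2 ≈ -84539.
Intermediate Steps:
R = -1/30 ≈ -0.033333
u = 35/2 (u = (-5*(-4 - 3))/2 = (-5*(-7))/2 = (½)*35 = 35/2 ≈ 17.500)
p(b, a) = -954*b - 6*a - 6*a² (p(b, a) = -6*((159*b + a*a) + a) = -6*((159*b + a²) + a) = -6*((a² + 159*b) + a) = -6*(a + a² + 159*b) = -954*b - 6*a - 6*a²)
F(Z, T) = 5 + 35*Z/4 (F(Z, T) = 5 + (35*Z/2)/2 = 5 + 35*Z/4)
p(49, -80) + F(G(0), R) = (-954*49 - 6*(-80) - 6*(-80)²) + (5 + (35/4)*14) = (-46746 + 480 - 6*6400) + (5 + 245/2) = (-46746 + 480 - 38400) + 255/2 = -84666 + 255/2 = -169077/2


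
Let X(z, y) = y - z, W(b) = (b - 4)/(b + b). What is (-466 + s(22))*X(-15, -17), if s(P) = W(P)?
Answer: 10243/11 ≈ 931.18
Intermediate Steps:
W(b) = (-4 + b)/(2*b) (W(b) = (-4 + b)/((2*b)) = (-4 + b)*(1/(2*b)) = (-4 + b)/(2*b))
s(P) = (-4 + P)/(2*P)
(-466 + s(22))*X(-15, -17) = (-466 + (1/2)*(-4 + 22)/22)*(-17 - 1*(-15)) = (-466 + (1/2)*(1/22)*18)*(-17 + 15) = (-466 + 9/22)*(-2) = -10243/22*(-2) = 10243/11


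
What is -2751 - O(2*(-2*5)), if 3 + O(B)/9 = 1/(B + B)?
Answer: -108951/40 ≈ -2723.8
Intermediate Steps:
O(B) = -27 + 9/(2*B) (O(B) = -27 + 9/(B + B) = -27 + 9/((2*B)) = -27 + 9*(1/(2*B)) = -27 + 9/(2*B))
-2751 - O(2*(-2*5)) = -2751 - (-27 + 9/(2*((2*(-2*5))))) = -2751 - (-27 + 9/(2*((2*(-10))))) = -2751 - (-27 + (9/2)/(-20)) = -2751 - (-27 + (9/2)*(-1/20)) = -2751 - (-27 - 9/40) = -2751 - 1*(-1089/40) = -2751 + 1089/40 = -108951/40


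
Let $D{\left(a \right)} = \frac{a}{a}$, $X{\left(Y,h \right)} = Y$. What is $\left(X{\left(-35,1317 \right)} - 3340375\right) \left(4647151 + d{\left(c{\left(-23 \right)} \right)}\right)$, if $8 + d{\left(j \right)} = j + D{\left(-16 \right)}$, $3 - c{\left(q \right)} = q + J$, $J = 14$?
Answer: $-15523406373960$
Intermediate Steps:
$D{\left(a \right)} = 1$
$c{\left(q \right)} = -11 - q$ ($c{\left(q \right)} = 3 - \left(q + 14\right) = 3 - \left(14 + q\right) = -11 - q$)
$d{\left(j \right)} = -7 + j$ ($d{\left(j \right)} = -8 + \left(j + 1\right) = -8 + \left(1 + j\right) = -7 + j$)
$\left(X{\left(-35,1317 \right)} - 3340375\right) \left(4647151 + d{\left(c{\left(-23 \right)} \right)}\right) = \left(-35 - 3340375\right) \left(4647151 - -5\right) = - 3340410 \left(4647151 + \left(-7 + \left(-11 + 23\right)\right)\right) = - 3340410 \left(4647151 + \left(-7 + 12\right)\right) = - 3340410 \left(4647151 + 5\right) = \left(-3340410\right) 4647156 = -15523406373960$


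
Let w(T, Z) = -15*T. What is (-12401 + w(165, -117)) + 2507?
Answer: -12369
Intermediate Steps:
(-12401 + w(165, -117)) + 2507 = (-12401 - 15*165) + 2507 = (-12401 - 2475) + 2507 = -14876 + 2507 = -12369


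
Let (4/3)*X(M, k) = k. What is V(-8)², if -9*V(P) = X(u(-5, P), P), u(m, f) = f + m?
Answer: 4/9 ≈ 0.44444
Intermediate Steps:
X(M, k) = 3*k/4
V(P) = -P/12
V(-8)² = (-1/12*(-8))² = (⅔)² = 4/9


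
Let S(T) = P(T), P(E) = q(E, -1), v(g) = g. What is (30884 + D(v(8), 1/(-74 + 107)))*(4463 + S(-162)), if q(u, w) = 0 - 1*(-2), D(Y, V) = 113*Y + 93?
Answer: 142348665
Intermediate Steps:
D(Y, V) = 93 + 113*Y
q(u, w) = 2 (q(u, w) = 0 + 2 = 2)
P(E) = 2
S(T) = 2
(30884 + D(v(8), 1/(-74 + 107)))*(4463 + S(-162)) = (30884 + (93 + 113*8))*(4463 + 2) = (30884 + (93 + 904))*4465 = (30884 + 997)*4465 = 31881*4465 = 142348665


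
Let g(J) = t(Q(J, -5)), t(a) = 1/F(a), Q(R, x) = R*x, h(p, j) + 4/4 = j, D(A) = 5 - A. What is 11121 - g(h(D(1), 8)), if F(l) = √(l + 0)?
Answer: 11121 + I*√35/35 ≈ 11121.0 + 0.16903*I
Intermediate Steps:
F(l) = √l
h(p, j) = -1 + j
t(a) = a^(-½) (t(a) = 1/(√a) = a^(-½))
g(J) = √5/(5*√(-J)) (g(J) = (J*(-5))^(-½) = (-5*J)^(-½) = √5/(5*√(-J)))
11121 - g(h(D(1), 8)) = 11121 - √5/(5*√(-(-1 + 8))) = 11121 - √5/(5*√(-1*7)) = 11121 - √5/(5*√(-7)) = 11121 - √5*(-I*√7/7)/5 = 11121 - (-1)*I*√35/35 = 11121 + I*√35/35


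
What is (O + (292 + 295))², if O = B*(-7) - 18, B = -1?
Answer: 331776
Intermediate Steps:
O = -11 (O = -1*(-7) - 18 = 7 - 18 = -11)
(O + (292 + 295))² = (-11 + (292 + 295))² = (-11 + 587)² = 576² = 331776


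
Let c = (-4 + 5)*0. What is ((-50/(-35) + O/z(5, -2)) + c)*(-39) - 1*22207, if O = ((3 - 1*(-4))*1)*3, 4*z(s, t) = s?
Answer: -802127/35 ≈ -22918.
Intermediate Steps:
z(s, t) = s/4
c = 0 (c = 1*0 = 0)
O = 21 (O = ((3 + 4)*1)*3 = (7*1)*3 = 7*3 = 21)
((-50/(-35) + O/z(5, -2)) + c)*(-39) - 1*22207 = ((-50/(-35) + 21/(((1/4)*5))) + 0)*(-39) - 1*22207 = ((-50*(-1/35) + 21/(5/4)) + 0)*(-39) - 22207 = ((10/7 + 21*(4/5)) + 0)*(-39) - 22207 = ((10/7 + 84/5) + 0)*(-39) - 22207 = (638/35 + 0)*(-39) - 22207 = (638/35)*(-39) - 22207 = -24882/35 - 22207 = -802127/35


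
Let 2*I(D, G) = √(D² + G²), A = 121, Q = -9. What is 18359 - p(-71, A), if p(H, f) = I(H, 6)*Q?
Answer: 18359 + 9*√5077/2 ≈ 18680.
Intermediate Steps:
I(D, G) = √(D² + G²)/2
p(H, f) = -9*√(36 + H²)/2 (p(H, f) = (√(H² + 6²)/2)*(-9) = (√(H² + 36)/2)*(-9) = (√(36 + H²)/2)*(-9) = -9*√(36 + H²)/2)
18359 - p(-71, A) = 18359 - (-9)*√(36 + (-71)²)/2 = 18359 - (-9)*√(36 + 5041)/2 = 18359 - (-9)*√5077/2 = 18359 + 9*√5077/2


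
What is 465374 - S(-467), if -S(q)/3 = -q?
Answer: 466775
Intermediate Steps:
S(q) = 3*q (S(q) = -(-3)*q = 3*q)
465374 - S(-467) = 465374 - 3*(-467) = 465374 - 1*(-1401) = 465374 + 1401 = 466775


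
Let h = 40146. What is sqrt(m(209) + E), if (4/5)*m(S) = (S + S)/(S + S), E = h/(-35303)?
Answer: sqrt(562412093)/70606 ≈ 0.33588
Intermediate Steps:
E = -40146/35303 (E = 40146/(-35303) = 40146*(-1/35303) = -40146/35303 ≈ -1.1372)
m(S) = 5/4 (m(S) = 5*((S + S)/(S + S))/4 = 5*((2*S)/((2*S)))/4 = 5*((2*S)*(1/(2*S)))/4 = (5/4)*1 = 5/4)
sqrt(m(209) + E) = sqrt(5/4 - 40146/35303) = sqrt(15931/141212) = sqrt(562412093)/70606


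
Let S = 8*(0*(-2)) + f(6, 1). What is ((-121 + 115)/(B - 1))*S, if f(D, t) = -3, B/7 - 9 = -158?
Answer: -1/58 ≈ -0.017241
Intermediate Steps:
B = -1043 (B = 63 + 7*(-158) = 63 - 1106 = -1043)
S = -3 (S = 8*(0*(-2)) - 3 = 8*0 - 3 = 0 - 3 = -3)
((-121 + 115)/(B - 1))*S = ((-121 + 115)/(-1043 - 1))*(-3) = -6/(-1044)*(-3) = -6*(-1/1044)*(-3) = (1/174)*(-3) = -1/58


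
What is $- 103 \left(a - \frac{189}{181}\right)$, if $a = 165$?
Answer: $- \frac{3056628}{181} \approx -16887.0$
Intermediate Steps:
$- 103 \left(a - \frac{189}{181}\right) = - 103 \left(165 - \frac{189}{181}\right) = \left(-103\right) \frac{29676}{181} = - \frac{3056628}{181}$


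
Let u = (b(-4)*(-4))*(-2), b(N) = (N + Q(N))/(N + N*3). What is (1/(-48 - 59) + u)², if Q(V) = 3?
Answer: 11025/45796 ≈ 0.24074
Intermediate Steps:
b(N) = (3 + N)/(4*N) (b(N) = (N + 3)/(N + N*3) = (3 + N)/(N + 3*N) = (3 + N)/((4*N)) = (3 + N)*(1/(4*N)) = (3 + N)/(4*N))
u = ½ (u = (((¼)*(3 - 4)/(-4))*(-4))*(-2) = (((¼)*(-¼)*(-1))*(-4))*(-2) = ((1/16)*(-4))*(-2) = -¼*(-2) = ½ ≈ 0.50000)
(1/(-48 - 59) + u)² = (1/(-48 - 59) + ½)² = (1/(-107) + ½)² = (-1/107 + ½)² = (105/214)² = 11025/45796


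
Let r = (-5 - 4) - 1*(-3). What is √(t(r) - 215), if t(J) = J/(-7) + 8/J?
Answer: 5*I*√3801/21 ≈ 14.679*I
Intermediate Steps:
r = -6 (r = -9 + 3 = -6)
t(J) = 8/J - J/7 (t(J) = J*(-⅐) + 8/J = -J/7 + 8/J = 8/J - J/7)
√(t(r) - 215) = √((8/(-6) - ⅐*(-6)) - 215) = √((8*(-⅙) + 6/7) - 215) = √((-4/3 + 6/7) - 215) = √(-10/21 - 215) = √(-4525/21) = 5*I*√3801/21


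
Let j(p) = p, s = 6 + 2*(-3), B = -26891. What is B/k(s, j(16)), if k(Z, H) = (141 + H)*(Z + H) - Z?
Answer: -26891/2512 ≈ -10.705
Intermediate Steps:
s = 0 (s = 6 - 6 = 0)
k(Z, H) = -Z + (141 + H)*(H + Z) (k(Z, H) = (141 + H)*(H + Z) - Z = -Z + (141 + H)*(H + Z))
B/k(s, j(16)) = -26891/(16² + 140*0 + 141*16 + 16*0) = -26891/(256 + 0 + 2256 + 0) = -26891/2512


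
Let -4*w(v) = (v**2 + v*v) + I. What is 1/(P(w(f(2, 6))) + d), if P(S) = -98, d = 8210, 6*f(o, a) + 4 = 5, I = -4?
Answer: 1/8112 ≈ 0.00012327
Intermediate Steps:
f(o, a) = 1/6 (f(o, a) = -2/3 + (1/6)*5 = -2/3 + 5/6 = 1/6)
w(v) = 1 - v**2/2 (w(v) = -((v**2 + v*v) - 4)/4 = -((v**2 + v**2) - 4)/4 = -(2*v**2 - 4)/4 = -(-4 + 2*v**2)/4 = 1 - v**2/2)
1/(P(w(f(2, 6))) + d) = 1/(-98 + 8210) = 1/8112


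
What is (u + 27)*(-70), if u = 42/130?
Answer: -24864/13 ≈ -1912.6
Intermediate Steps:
u = 21/65 (u = 42*(1/130) = 21/65 ≈ 0.32308)
(u + 27)*(-70) = (21/65 + 27)*(-70) = (1776/65)*(-70) = -24864/13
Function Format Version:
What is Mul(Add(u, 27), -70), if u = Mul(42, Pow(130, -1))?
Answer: Rational(-24864, 13) ≈ -1912.6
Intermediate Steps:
u = Rational(21, 65) (u = Mul(42, Rational(1, 130)) = Rational(21, 65) ≈ 0.32308)
Mul(Add(u, 27), -70) = Mul(Add(Rational(21, 65), 27), -70) = Mul(Rational(1776, 65), -70) = Rational(-24864, 13)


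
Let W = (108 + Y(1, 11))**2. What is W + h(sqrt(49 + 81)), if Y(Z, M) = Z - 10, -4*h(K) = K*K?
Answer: 19537/2 ≈ 9768.5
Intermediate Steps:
h(K) = -K**2/4 (h(K) = -K*K/4 = -K**2/4)
Y(Z, M) = -10 + Z
W = 9801 (W = (108 + (-10 + 1))**2 = (108 - 9)**2 = 99**2 = 9801)
W + h(sqrt(49 + 81)) = 9801 - (sqrt(49 + 81))**2/4 = 9801 - (sqrt(130))**2/4 = 9801 - 1/4*130 = 9801 - 65/2 = 19537/2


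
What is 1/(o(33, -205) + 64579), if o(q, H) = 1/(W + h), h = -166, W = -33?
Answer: 199/12851220 ≈ 1.5485e-5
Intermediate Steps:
o(q, H) = -1/199 (o(q, H) = 1/(-33 - 166) = 1/(-199) = -1/199)
1/(o(33, -205) + 64579) = 1/(-1/199 + 64579) = 1/(12851220/199) = 199/12851220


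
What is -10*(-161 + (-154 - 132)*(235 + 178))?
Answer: 1182790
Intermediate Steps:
-10*(-161 + (-154 - 132)*(235 + 178)) = -10*(-161 - 286*413) = -10*(-161 - 118118) = -10*(-118279) = 1182790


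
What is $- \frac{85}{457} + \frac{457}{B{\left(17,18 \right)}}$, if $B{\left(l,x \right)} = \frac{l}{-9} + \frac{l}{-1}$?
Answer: $- \frac{1894091}{77690} \approx -24.38$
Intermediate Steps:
$B{\left(l,x \right)} = - \frac{10 l}{9}$ ($B{\left(l,x \right)} = l \left(- \frac{1}{9}\right) + l \left(-1\right) = - \frac{l}{9} - l = - \frac{10 l}{9}$)
$- \frac{85}{457} + \frac{457}{B{\left(17,18 \right)}} = - \frac{85}{457} + \frac{457}{\left(- \frac{10}{9}\right) 17} = \left(-85\right) \frac{1}{457} + \frac{457}{- \frac{170}{9}} = - \frac{85}{457} + 457 \left(- \frac{9}{170}\right) = - \frac{85}{457} - \frac{4113}{170} = - \frac{1894091}{77690}$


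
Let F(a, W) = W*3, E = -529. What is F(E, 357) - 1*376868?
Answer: -375797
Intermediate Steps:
F(a, W) = 3*W
F(E, 357) - 1*376868 = 3*357 - 1*376868 = 1071 - 376868 = -375797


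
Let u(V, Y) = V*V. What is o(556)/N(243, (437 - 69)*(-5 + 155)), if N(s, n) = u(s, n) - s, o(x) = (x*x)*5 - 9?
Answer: 1545671/58806 ≈ 26.284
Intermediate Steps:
u(V, Y) = V²
o(x) = -9 + 5*x² (o(x) = x²*5 - 9 = 5*x² - 9 = -9 + 5*x²)
N(s, n) = s² - s
o(556)/N(243, (437 - 69)*(-5 + 155)) = (-9 + 5*556²)/((243*(-1 + 243))) = (-9 + 5*309136)/((243*242)) = (-9 + 1545680)/58806 = 1545671*(1/58806) = 1545671/58806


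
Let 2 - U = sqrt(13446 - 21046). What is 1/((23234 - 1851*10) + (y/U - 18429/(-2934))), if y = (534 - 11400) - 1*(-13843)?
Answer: 2150595219426/10175133566145131 - 3559316085*I*sqrt(19)/10175133566145131 ≈ 0.00021136 - 1.5248e-6*I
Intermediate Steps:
y = 2977 (y = -10866 + 13843 = 2977)
U = 2 - 20*I*sqrt(19) (U = 2 - sqrt(13446 - 21046) = 2 - sqrt(-7600) = 2 - 20*I*sqrt(19) ≈ 2.0 - 87.178*I)
1/((23234 - 1851*10) + (y/U - 18429/(-2934))) = 1/((23234 - 1851*10) + (2977/(2 - 20*I*sqrt(19)) - 18429/(-2934))) = 1/((23234 - 1*18510) + (2977/(2 - 20*I*sqrt(19)) - 18429*(-1/2934))) = 1/((23234 - 18510) + (2977/(2 - 20*I*sqrt(19)) + 6143/978)) = 1/(4724 + (6143/978 + 2977/(2 - 20*I*sqrt(19)))) = 1/(4626215/978 + 2977/(2 - 20*I*sqrt(19)))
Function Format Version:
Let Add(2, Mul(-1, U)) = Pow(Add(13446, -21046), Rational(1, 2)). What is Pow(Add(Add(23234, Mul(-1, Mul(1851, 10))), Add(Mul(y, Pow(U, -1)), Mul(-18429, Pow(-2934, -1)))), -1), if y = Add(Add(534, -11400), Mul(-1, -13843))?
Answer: Add(Rational(2150595219426, 10175133566145131), Mul(Rational(-3559316085, 10175133566145131), I, Pow(19, Rational(1, 2)))) ≈ Add(0.00021136, Mul(-1.5248e-6, I))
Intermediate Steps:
y = 2977 (y = Add(-10866, 13843) = 2977)
U = Add(2, Mul(-20, I, Pow(19, Rational(1, 2)))) (U = Add(2, Mul(-1, Pow(Add(13446, -21046), Rational(1, 2)))) = Add(2, Mul(-1, Pow(-7600, Rational(1, 2)))) = Add(2, Mul(-1, Mul(20, I, Pow(19, Rational(1, 2))))) = Add(2, Mul(-20, I, Pow(19, Rational(1, 2)))) ≈ Add(2.0000, Mul(-87.178, I)))
Pow(Add(Add(23234, Mul(-1, Mul(1851, 10))), Add(Mul(y, Pow(U, -1)), Mul(-18429, Pow(-2934, -1)))), -1) = Pow(Add(Add(23234, Mul(-1, Mul(1851, 10))), Add(Mul(2977, Pow(Add(2, Mul(-20, I, Pow(19, Rational(1, 2)))), -1)), Mul(-18429, Pow(-2934, -1)))), -1) = Pow(Add(Add(23234, Mul(-1, 18510)), Add(Mul(2977, Pow(Add(2, Mul(-20, I, Pow(19, Rational(1, 2)))), -1)), Mul(-18429, Rational(-1, 2934)))), -1) = Pow(Add(Add(23234, -18510), Add(Mul(2977, Pow(Add(2, Mul(-20, I, Pow(19, Rational(1, 2)))), -1)), Rational(6143, 978))), -1) = Pow(Add(4724, Add(Rational(6143, 978), Mul(2977, Pow(Add(2, Mul(-20, I, Pow(19, Rational(1, 2)))), -1)))), -1) = Pow(Add(Rational(4626215, 978), Mul(2977, Pow(Add(2, Mul(-20, I, Pow(19, Rational(1, 2)))), -1))), -1)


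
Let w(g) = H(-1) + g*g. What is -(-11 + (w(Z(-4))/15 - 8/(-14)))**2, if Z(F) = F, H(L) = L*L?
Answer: -952576/11025 ≈ -86.401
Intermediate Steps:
H(L) = L**2
w(g) = 1 + g**2 (w(g) = (-1)**2 + g*g = 1 + g**2)
-(-11 + (w(Z(-4))/15 - 8/(-14)))**2 = -(-11 + ((1 + (-4)**2)/15 - 8/(-14)))**2 = -(-11 + ((1 + 16)*(1/15) - 8*(-1/14)))**2 = -(-11 + (17*(1/15) + 4/7))**2 = -(-11 + (17/15 + 4/7))**2 = -(-11 + 179/105)**2 = -(-976/105)**2 = -1*952576/11025 = -952576/11025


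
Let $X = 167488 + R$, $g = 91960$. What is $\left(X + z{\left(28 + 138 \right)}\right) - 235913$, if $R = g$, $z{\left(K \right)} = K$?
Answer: $23701$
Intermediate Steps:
$R = 91960$
$X = 259448$ ($X = 167488 + 91960 = 259448$)
$\left(X + z{\left(28 + 138 \right)}\right) - 235913 = \left(259448 + \left(28 + 138\right)\right) - 235913 = \left(259448 + 166\right) - 235913 = 259614 - 235913 = 23701$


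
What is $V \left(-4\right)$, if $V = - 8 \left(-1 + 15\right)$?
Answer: $448$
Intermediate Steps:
$V = -112$ ($V = \left(-8\right) 14 = -112$)
$V \left(-4\right) = \left(-112\right) \left(-4\right) = 448$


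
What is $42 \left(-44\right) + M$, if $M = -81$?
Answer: $-1929$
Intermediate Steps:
$42 \left(-44\right) + M = 42 \left(-44\right) - 81 = -1848 - 81 = -1929$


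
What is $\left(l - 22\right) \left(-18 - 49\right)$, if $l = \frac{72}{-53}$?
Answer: $\frac{82946}{53} \approx 1565.0$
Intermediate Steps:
$l = - \frac{72}{53}$ ($l = 72 \left(- \frac{1}{53}\right) = - \frac{72}{53} \approx -1.3585$)
$\left(l - 22\right) \left(-18 - 49\right) = \left(- \frac{72}{53} - 22\right) \left(-18 - 49\right) = \left(- \frac{1238}{53}\right) \left(-67\right) = \frac{82946}{53}$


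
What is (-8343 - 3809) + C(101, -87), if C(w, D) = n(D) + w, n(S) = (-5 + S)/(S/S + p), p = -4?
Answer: -36061/3 ≈ -12020.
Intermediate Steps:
n(S) = 5/3 - S/3 (n(S) = (-5 + S)/(S/S - 4) = (-5 + S)/(1 - 4) = (-5 + S)/(-3) = (-5 + S)*(-⅓) = 5/3 - S/3)
C(w, D) = 5/3 + w - D/3 (C(w, D) = (5/3 - D/3) + w = 5/3 + w - D/3)
(-8343 - 3809) + C(101, -87) = (-8343 - 3809) + (5/3 + 101 - ⅓*(-87)) = -12152 + (5/3 + 101 + 29) = -12152 + 395/3 = -36061/3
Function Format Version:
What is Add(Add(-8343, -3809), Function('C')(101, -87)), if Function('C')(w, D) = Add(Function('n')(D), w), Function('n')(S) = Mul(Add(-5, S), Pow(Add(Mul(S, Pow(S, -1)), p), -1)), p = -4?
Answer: Rational(-36061, 3) ≈ -12020.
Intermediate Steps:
Function('n')(S) = Add(Rational(5, 3), Mul(Rational(-1, 3), S)) (Function('n')(S) = Mul(Add(-5, S), Pow(Add(Mul(S, Pow(S, -1)), -4), -1)) = Mul(Add(-5, S), Pow(Add(1, -4), -1)) = Mul(Add(-5, S), Pow(-3, -1)) = Mul(Add(-5, S), Rational(-1, 3)) = Add(Rational(5, 3), Mul(Rational(-1, 3), S)))
Function('C')(w, D) = Add(Rational(5, 3), w, Mul(Rational(-1, 3), D)) (Function('C')(w, D) = Add(Add(Rational(5, 3), Mul(Rational(-1, 3), D)), w) = Add(Rational(5, 3), w, Mul(Rational(-1, 3), D)))
Add(Add(-8343, -3809), Function('C')(101, -87)) = Add(Add(-8343, -3809), Add(Rational(5, 3), 101, Mul(Rational(-1, 3), -87))) = Add(-12152, Add(Rational(5, 3), 101, 29)) = Add(-12152, Rational(395, 3)) = Rational(-36061, 3)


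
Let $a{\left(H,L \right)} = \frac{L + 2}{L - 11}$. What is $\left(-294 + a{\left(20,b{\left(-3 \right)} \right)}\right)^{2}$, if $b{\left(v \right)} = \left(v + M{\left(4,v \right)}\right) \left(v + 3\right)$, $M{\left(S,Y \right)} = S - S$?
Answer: $\frac{10471696}{121} \approx 86543.0$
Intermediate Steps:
$M{\left(S,Y \right)} = 0$
$b{\left(v \right)} = v \left(3 + v\right)$ ($b{\left(v \right)} = \left(v + 0\right) \left(v + 3\right) = v \left(3 + v\right)$)
$a{\left(H,L \right)} = \frac{2 + L}{-11 + L}$
$\left(-294 + a{\left(20,b{\left(-3 \right)} \right)}\right)^{2} = \left(-294 + \frac{2 - 3 \left(3 - 3\right)}{-11 - 3 \left(3 - 3\right)}\right)^{2} = \left(-294 + \frac{2 - 0}{-11 - 0}\right)^{2} = \left(-294 + \frac{2 + 0}{-11 + 0}\right)^{2} = \left(-294 + \frac{1}{-11} \cdot 2\right)^{2} = \left(-294 - \frac{2}{11}\right)^{2} = \left(- \frac{3236}{11}\right)^{2} = \frac{10471696}{121}$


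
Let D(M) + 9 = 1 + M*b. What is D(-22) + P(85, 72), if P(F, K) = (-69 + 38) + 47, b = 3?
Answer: -58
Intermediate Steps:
P(F, K) = 16 (P(F, K) = -31 + 47 = 16)
D(M) = -8 + 3*M (D(M) = -9 + (1 + M*3) = -9 + (1 + 3*M) = -8 + 3*M)
D(-22) + P(85, 72) = (-8 + 3*(-22)) + 16 = (-8 - 66) + 16 = -74 + 16 = -58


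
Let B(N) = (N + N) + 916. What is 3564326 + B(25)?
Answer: 3565292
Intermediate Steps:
B(N) = 916 + 2*N (B(N) = 2*N + 916 = 916 + 2*N)
3564326 + B(25) = 3564326 + (916 + 2*25) = 3564326 + (916 + 50) = 3564326 + 966 = 3565292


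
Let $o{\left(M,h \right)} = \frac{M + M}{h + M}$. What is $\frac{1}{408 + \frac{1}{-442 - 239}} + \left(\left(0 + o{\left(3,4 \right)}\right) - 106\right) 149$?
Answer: $- \frac{30469808641}{1944929} \approx -15666.0$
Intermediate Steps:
$o{\left(M,h \right)} = \frac{2 M}{M + h}$
$\frac{1}{408 + \frac{1}{-442 - 239}} + \left(\left(0 + o{\left(3,4 \right)}\right) - 106\right) 149 = \frac{1}{408 + \frac{1}{-442 - 239}} + \left(\left(0 + 2 \cdot 3 \frac{1}{3 + 4}\right) - 106\right) 149 = \frac{1}{408 + \frac{1}{-681}} + \left(\left(0 + 2 \cdot 3 \cdot \frac{1}{7}\right) - 106\right) 149 = \frac{1}{408 - \frac{1}{681}} + \left(\left(0 + 2 \cdot 3 \cdot \frac{1}{7}\right) - 106\right) 149 = \frac{1}{\frac{277847}{681}} + \left(\left(0 + \frac{6}{7}\right) - 106\right) 149 = \frac{681}{277847} + \left(\frac{6}{7} - 106\right) 149 = \frac{681}{277847} - \frac{109664}{7} = - \frac{30469808641}{1944929}$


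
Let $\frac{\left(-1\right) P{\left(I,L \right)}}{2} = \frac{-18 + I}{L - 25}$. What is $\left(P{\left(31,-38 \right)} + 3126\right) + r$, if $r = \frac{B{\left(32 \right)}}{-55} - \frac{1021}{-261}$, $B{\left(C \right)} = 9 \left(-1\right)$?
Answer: $\frac{314567108}{100485} \approx 3130.5$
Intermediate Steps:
$B{\left(C \right)} = -9$
$r = \frac{58504}{14355}$ ($r = - \frac{9}{-55} - \frac{1021}{-261} = \left(-9\right) \left(- \frac{1}{55}\right) - - \frac{1021}{261} = \frac{9}{55} + \frac{1021}{261} = \frac{58504}{14355} \approx 4.0755$)
$P{\left(I,L \right)} = - \frac{2 \left(-18 + I\right)}{-25 + L}$ ($P{\left(I,L \right)} = - 2 \frac{-18 + I}{L - 25} = - 2 \frac{-18 + I}{-25 + L} = - \frac{2 \left(-18 + I\right)}{-25 + L}$)
$\left(P{\left(31,-38 \right)} + 3126\right) + r = \left(\frac{2 \left(18 - 31\right)}{-25 - 38} + 3126\right) + \frac{58504}{14355} = \left(\frac{2 \left(18 - 31\right)}{-63} + 3126\right) + \frac{58504}{14355} = \left(2 \left(- \frac{1}{63}\right) \left(-13\right) + 3126\right) + \frac{58504}{14355} = \left(\frac{26}{63} + 3126\right) + \frac{58504}{14355} = \frac{196964}{63} + \frac{58504}{14355} = \frac{314567108}{100485}$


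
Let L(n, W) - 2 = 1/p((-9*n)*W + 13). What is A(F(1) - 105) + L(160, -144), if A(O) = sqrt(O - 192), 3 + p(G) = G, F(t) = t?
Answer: 414741/207370 + 2*I*sqrt(74) ≈ 2.0 + 17.205*I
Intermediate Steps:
p(G) = -3 + G
L(n, W) = 2 + 1/(10 - 9*W*n) (L(n, W) = 2 + 1/(-3 + ((-9*n)*W + 13)) = 2 + 1/(-3 + (-9*W*n + 13)) = 2 + 1/(-3 + (13 - 9*W*n)) = 2 + 1/(10 - 9*W*n))
A(O) = sqrt(-192 + O)
A(F(1) - 105) + L(160, -144) = sqrt(-192 + (1 - 105)) + 3*(-7 + 6*(-144)*160)/(-10 + 9*(-144)*160) = sqrt(-192 - 104) + 3*(-7 - 138240)/(-10 - 207360) = sqrt(-296) + 3*(-138247)/(-207370) = 2*I*sqrt(74) + 3*(-1/207370)*(-138247) = 2*I*sqrt(74) + 414741/207370 = 414741/207370 + 2*I*sqrt(74)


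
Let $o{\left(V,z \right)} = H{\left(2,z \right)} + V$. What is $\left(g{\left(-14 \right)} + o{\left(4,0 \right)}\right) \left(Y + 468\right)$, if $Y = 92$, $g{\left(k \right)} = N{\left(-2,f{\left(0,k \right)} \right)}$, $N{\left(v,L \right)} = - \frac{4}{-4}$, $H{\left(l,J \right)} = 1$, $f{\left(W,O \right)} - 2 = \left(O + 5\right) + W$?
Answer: $3360$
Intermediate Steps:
$f{\left(W,O \right)} = 7 + O + W$ ($f{\left(W,O \right)} = 2 + \left(\left(O + 5\right) + W\right) = 2 + \left(\left(5 + O\right) + W\right) = 2 + \left(5 + O + W\right) = 7 + O + W$)
$N{\left(v,L \right)} = 1$ ($N{\left(v,L \right)} = \left(-4\right) \left(- \frac{1}{4}\right) = 1$)
$g{\left(k \right)} = 1$
$o{\left(V,z \right)} = 1 + V$
$\left(g{\left(-14 \right)} + o{\left(4,0 \right)}\right) \left(Y + 468\right) = \left(1 + \left(1 + 4\right)\right) \left(92 + 468\right) = \left(1 + 5\right) 560 = 6 \cdot 560 = 3360$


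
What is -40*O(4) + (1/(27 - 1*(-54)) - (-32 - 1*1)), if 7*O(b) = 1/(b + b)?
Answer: 18313/567 ≈ 32.298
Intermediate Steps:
O(b) = 1/(14*b) (O(b) = 1/(7*(b + b)) = 1/(7*((2*b))) = (1/(2*b))/7 = 1/(14*b))
-40*O(4) + (1/(27 - 1*(-54)) - (-32 - 1*1)) = -20/(7*4) + (1/(27 - 1*(-54)) - (-32 - 1*1)) = -20/(7*4) + (1/(27 + 54) - (-32 - 1)) = -40*1/56 + (1/81 - 1*(-33)) = -5/7 + (1/81 + 33) = -5/7 + 2674/81 = 18313/567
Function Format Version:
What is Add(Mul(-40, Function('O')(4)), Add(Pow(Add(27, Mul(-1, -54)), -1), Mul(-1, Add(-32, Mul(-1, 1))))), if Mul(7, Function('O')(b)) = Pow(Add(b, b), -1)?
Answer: Rational(18313, 567) ≈ 32.298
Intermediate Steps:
Function('O')(b) = Mul(Rational(1, 14), Pow(b, -1)) (Function('O')(b) = Mul(Rational(1, 7), Pow(Add(b, b), -1)) = Mul(Rational(1, 7), Pow(Mul(2, b), -1)) = Mul(Rational(1, 7), Mul(Rational(1, 2), Pow(b, -1))) = Mul(Rational(1, 14), Pow(b, -1)))
Add(Mul(-40, Function('O')(4)), Add(Pow(Add(27, Mul(-1, -54)), -1), Mul(-1, Add(-32, Mul(-1, 1))))) = Add(Mul(-40, Mul(Rational(1, 14), Pow(4, -1))), Add(Pow(Add(27, Mul(-1, -54)), -1), Mul(-1, Add(-32, Mul(-1, 1))))) = Add(Mul(-40, Mul(Rational(1, 14), Rational(1, 4))), Add(Pow(Add(27, 54), -1), Mul(-1, Add(-32, -1)))) = Add(Mul(-40, Rational(1, 56)), Add(Pow(81, -1), Mul(-1, -33))) = Add(Rational(-5, 7), Add(Rational(1, 81), 33)) = Add(Rational(-5, 7), Rational(2674, 81)) = Rational(18313, 567)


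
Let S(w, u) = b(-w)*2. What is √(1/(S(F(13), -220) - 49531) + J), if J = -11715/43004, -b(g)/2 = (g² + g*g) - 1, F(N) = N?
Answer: I*√326061574378673081/1094000258 ≈ 0.52195*I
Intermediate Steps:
b(g) = 2 - 4*g² (b(g) = -2*((g² + g*g) - 1) = -2*((g² + g²) - 1) = -2*(2*g² - 1) = -2*(-1 + 2*g²) = 2 - 4*g²)
S(w, u) = 4 - 8*w² (S(w, u) = (2 - 4*w²)*2 = 4 - 8*w²)
J = -11715/43004 (J = -11715*1/43004 = -11715/43004 ≈ -0.27242)
√(1/(S(F(13), -220) - 49531) + J) = √(1/((4 - 8*13²) - 49531) - 11715/43004) = √(1/((4 - 8*169) - 49531) - 11715/43004) = √(1/((4 - 1352) - 49531) - 11715/43004) = √(1/(-1348 - 49531) - 11715/43004) = √(1/(-50879) - 11715/43004) = √(-1/50879 - 11715/43004) = √(-596090489/2188000516) = I*√326061574378673081/1094000258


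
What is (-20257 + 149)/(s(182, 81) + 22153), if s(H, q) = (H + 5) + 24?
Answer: -5027/5591 ≈ -0.89912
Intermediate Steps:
s(H, q) = 29 + H (s(H, q) = (5 + H) + 24 = 29 + H)
(-20257 + 149)/(s(182, 81) + 22153) = (-20257 + 149)/((29 + 182) + 22153) = -20108/(211 + 22153) = -20108/22364 = -20108*1/22364 = -5027/5591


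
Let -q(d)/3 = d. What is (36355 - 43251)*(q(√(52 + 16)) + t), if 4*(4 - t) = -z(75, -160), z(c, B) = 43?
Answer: -101716 + 41376*√17 ≈ 68882.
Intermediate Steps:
q(d) = -3*d
t = 59/4 (t = 4 - (-1)*43/4 = 4 - ¼*(-43) = 4 + 43/4 = 59/4 ≈ 14.750)
(36355 - 43251)*(q(√(52 + 16)) + t) = (36355 - 43251)*(-3*√(52 + 16) + 59/4) = -6896*(-6*√17 + 59/4) = -6896*(59/4 - 6*√17) = -101716 + 41376*√17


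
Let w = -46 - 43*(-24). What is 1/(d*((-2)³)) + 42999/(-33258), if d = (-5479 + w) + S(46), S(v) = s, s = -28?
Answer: -259192429/200479224 ≈ -1.2929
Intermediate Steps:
w = 986 (w = -46 + 1032 = 986)
S(v) = -28
d = -4521 (d = (-5479 + 986) - 28 = -4493 - 28 = -4521)
1/(d*((-2)³)) + 42999/(-33258) = 1/((-4521)*((-2)³)) + 42999/(-33258) = -1/4521/(-8) + 42999*(-1/33258) = -1/4521*(-⅛) - 14333/11086 = 1/36168 - 14333/11086 = -259192429/200479224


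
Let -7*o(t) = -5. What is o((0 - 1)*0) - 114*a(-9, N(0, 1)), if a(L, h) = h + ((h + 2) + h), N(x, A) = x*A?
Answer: -1591/7 ≈ -227.29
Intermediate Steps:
N(x, A) = A*x
o(t) = 5/7 (o(t) = -⅐*(-5) = 5/7)
a(L, h) = 2 + 3*h (a(L, h) = h + ((2 + h) + h) = h + (2 + 2*h) = 2 + 3*h)
o((0 - 1)*0) - 114*a(-9, N(0, 1)) = 5/7 - 114*(2 + 3*(1*0)) = 5/7 - 114*(2 + 3*0) = 5/7 - 114*(2 + 0) = 5/7 - 114*2 = 5/7 - 228 = -1591/7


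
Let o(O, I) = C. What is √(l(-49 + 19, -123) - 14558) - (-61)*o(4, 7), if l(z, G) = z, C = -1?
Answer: -61 + 2*I*√3647 ≈ -61.0 + 120.78*I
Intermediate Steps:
o(O, I) = -1
√(l(-49 + 19, -123) - 14558) - (-61)*o(4, 7) = √((-49 + 19) - 14558) - (-61)*(-1) = √(-30 - 14558) - 1*61 = √(-14588) - 61 = 2*I*√3647 - 61 = -61 + 2*I*√3647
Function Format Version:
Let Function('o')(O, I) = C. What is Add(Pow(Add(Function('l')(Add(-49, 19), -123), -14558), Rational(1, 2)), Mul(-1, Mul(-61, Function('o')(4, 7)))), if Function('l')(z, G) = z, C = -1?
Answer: Add(-61, Mul(2, I, Pow(3647, Rational(1, 2)))) ≈ Add(-61.000, Mul(120.78, I))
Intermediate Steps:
Function('o')(O, I) = -1
Add(Pow(Add(Function('l')(Add(-49, 19), -123), -14558), Rational(1, 2)), Mul(-1, Mul(-61, Function('o')(4, 7)))) = Add(Pow(Add(Add(-49, 19), -14558), Rational(1, 2)), Mul(-1, Mul(-61, -1))) = Add(Pow(Add(-30, -14558), Rational(1, 2)), Mul(-1, 61)) = Add(Pow(-14588, Rational(1, 2)), -61) = Add(Mul(2, I, Pow(3647, Rational(1, 2))), -61) = Add(-61, Mul(2, I, Pow(3647, Rational(1, 2))))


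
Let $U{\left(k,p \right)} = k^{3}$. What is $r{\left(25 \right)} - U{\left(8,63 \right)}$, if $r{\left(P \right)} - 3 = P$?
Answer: $-484$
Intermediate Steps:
$r{\left(P \right)} = 3 + P$
$r{\left(25 \right)} - U{\left(8,63 \right)} = \left(3 + 25\right) - 8^{3} = 28 - 512 = -484$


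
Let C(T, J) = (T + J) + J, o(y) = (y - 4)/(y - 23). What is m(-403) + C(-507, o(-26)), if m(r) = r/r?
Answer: -24734/49 ≈ -504.78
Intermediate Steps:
o(y) = (-4 + y)/(-23 + y)
m(r) = 1
C(T, J) = T + 2*J (C(T, J) = (J + T) + J = T + 2*J)
m(-403) + C(-507, o(-26)) = 1 + (-507 + 2*((-4 - 26)/(-23 - 26))) = 1 + (-507 + 2*(-30/(-49))) = 1 + (-507 + 2*(-1/49*(-30))) = 1 + (-507 + 2*(30/49)) = 1 + (-507 + 60/49) = 1 - 24783/49 = -24734/49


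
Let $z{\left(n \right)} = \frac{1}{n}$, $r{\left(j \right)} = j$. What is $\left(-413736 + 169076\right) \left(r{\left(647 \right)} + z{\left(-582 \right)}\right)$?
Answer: $- \frac{46063728490}{291} \approx -1.5829 \cdot 10^{8}$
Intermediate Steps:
$\left(-413736 + 169076\right) \left(r{\left(647 \right)} + z{\left(-582 \right)}\right) = \left(-413736 + 169076\right) \left(647 + \frac{1}{-582}\right) = - 244660 \left(647 - \frac{1}{582}\right) = \left(-244660\right) \frac{376553}{582} = - \frac{46063728490}{291}$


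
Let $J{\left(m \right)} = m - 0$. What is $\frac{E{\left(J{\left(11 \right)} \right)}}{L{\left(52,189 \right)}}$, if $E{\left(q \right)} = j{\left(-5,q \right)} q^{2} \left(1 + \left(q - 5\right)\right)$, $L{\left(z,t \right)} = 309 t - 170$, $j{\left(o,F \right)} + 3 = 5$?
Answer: $\frac{1694}{58231} \approx 0.029091$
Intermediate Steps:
$j{\left(o,F \right)} = 2$ ($j{\left(o,F \right)} = -3 + 5 = 2$)
$J{\left(m \right)} = m$ ($J{\left(m \right)} = m + 0 = m$)
$L{\left(z,t \right)} = -170 + 309 t$
$E{\left(q \right)} = 2 q^{2} \left(-4 + q\right)$ ($E{\left(q \right)} = 2 q^{2} \left(1 + \left(q - 5\right)\right) = 2 q^{2} \left(1 + \left(-5 + q\right)\right) = 2 q^{2} \left(-4 + q\right)$)
$\frac{E{\left(J{\left(11 \right)} \right)}}{L{\left(52,189 \right)}} = \frac{2 \cdot 11^{2} \left(-4 + 11\right)}{-170 + 309 \cdot 189} = \frac{2 \cdot 121 \cdot 7}{-170 + 58401} = \frac{1694}{58231}$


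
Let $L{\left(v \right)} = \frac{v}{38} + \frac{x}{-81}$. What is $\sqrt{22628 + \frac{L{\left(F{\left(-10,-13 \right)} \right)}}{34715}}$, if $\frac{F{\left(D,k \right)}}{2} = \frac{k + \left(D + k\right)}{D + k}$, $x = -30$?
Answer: $\frac{11 \sqrt{3486125615707857930}}{136534095} \approx 150.43$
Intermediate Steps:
$F{\left(D,k \right)} = \frac{2 \left(D + 2 k\right)}{D + k}$ ($F{\left(D,k \right)} = 2 \frac{k + \left(D + k\right)}{D + k} = 2 \frac{D + 2 k}{D + k} = \frac{2 \left(D + 2 k\right)}{D + k}$)
$L{\left(v \right)} = \frac{10}{27} + \frac{v}{38}$ ($L{\left(v \right)} = \frac{v}{38} - \frac{30}{-81} = v \frac{1}{38} - - \frac{10}{27} = \frac{v}{38} + \frac{10}{27} = \frac{10}{27} + \frac{v}{38}$)
$\sqrt{22628 + \frac{L{\left(F{\left(-10,-13 \right)} \right)}}{34715}} = \sqrt{22628 + \frac{\frac{10}{27} + \frac{2 \frac{1}{-10 - 13} \left(-10 + 2 \left(-13\right)\right)}{38}}{34715}} = \sqrt{22628 + \left(\frac{10}{27} + \frac{2 \frac{1}{-23} \left(-10 - 26\right)}{38}\right) \frac{1}{34715}} = \sqrt{22628 + \left(\frac{10}{27} + \frac{2 \left(- \frac{1}{23}\right) \left(-36\right)}{38}\right) \frac{1}{34715}} = \sqrt{22628 + \left(\frac{10}{27} + \frac{1}{38} \cdot \frac{72}{23}\right) \frac{1}{34715}} = \sqrt{22628 + \left(\frac{10}{27} + \frac{36}{437}\right) \frac{1}{34715}} = \sqrt{22628 + \frac{5342}{11799} \cdot \frac{1}{34715}} = \sqrt{22628 + \frac{5342}{409602285}} = \sqrt{\frac{9268480510322}{409602285}} = \frac{11 \sqrt{3486125615707857930}}{136534095}$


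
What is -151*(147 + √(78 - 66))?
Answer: -22197 - 302*√3 ≈ -22720.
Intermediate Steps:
-151*(147 + √(78 - 66)) = -151*(147 + √12) = -151*(147 + 2*√3) = -22197 - 302*√3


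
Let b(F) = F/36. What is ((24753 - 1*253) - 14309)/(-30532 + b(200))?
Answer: -91719/274738 ≈ -0.33384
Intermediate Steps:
b(F) = F/36 (b(F) = F*(1/36) = F/36)
((24753 - 1*253) - 14309)/(-30532 + b(200)) = ((24753 - 1*253) - 14309)/(-30532 + (1/36)*200) = ((24753 - 253) - 14309)/(-30532 + 50/9) = (24500 - 14309)/(-274738/9) = 10191*(-9/274738) = -91719/274738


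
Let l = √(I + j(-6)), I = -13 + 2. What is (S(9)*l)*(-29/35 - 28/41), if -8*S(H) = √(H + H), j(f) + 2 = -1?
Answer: 6507*I*√7/5740 ≈ 2.9993*I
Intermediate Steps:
I = -11
j(f) = -3 (j(f) = -2 - 1 = -3)
S(H) = -√2*√H/8 (S(H) = -√(H + H)/8 = -√2*√H/8)
l = I*√14 (l = √(-11 - 3) = √(-14) = I*√14 ≈ 3.7417*I)
(S(9)*l)*(-29/35 - 28/41) = ((-√2*√9/8)*(I*√14))*(-29/35 - 28/41) = ((-⅛*√2*3)*(I*√14))*(-29*1/35 - 28*1/41) = ((-3*√2/8)*(I*√14))*(-29/35 - 28/41) = -3*I*√7/4*(-2169/1435) = 6507*I*√7/5740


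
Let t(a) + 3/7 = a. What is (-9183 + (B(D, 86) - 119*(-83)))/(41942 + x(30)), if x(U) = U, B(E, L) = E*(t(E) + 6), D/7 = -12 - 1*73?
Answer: 87851/10493 ≈ 8.3723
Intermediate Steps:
t(a) = -3/7 + a
D = -595 (D = 7*(-12 - 1*73) = 7*(-12 - 73) = 7*(-85) = -595)
B(E, L) = E*(39/7 + E) (B(E, L) = E*((-3/7 + E) + 6) = E*(39/7 + E))
(-9183 + (B(D, 86) - 119*(-83)))/(41942 + x(30)) = (-9183 + ((⅐)*(-595)*(39 + 7*(-595)) - 119*(-83)))/(41942 + 30) = (-9183 + ((⅐)*(-595)*(39 - 4165) - 1*(-9877)))/41972 = (-9183 + ((⅐)*(-595)*(-4126) + 9877))*(1/41972) = (-9183 + (350710 + 9877))*(1/41972) = (-9183 + 360587)*(1/41972) = 351404*(1/41972) = 87851/10493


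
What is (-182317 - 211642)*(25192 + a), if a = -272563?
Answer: 97454031789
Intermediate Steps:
(-182317 - 211642)*(25192 + a) = (-182317 - 211642)*(25192 - 272563) = -393959*(-247371) = 97454031789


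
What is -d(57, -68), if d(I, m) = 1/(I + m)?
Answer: 1/11 ≈ 0.090909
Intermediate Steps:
-d(57, -68) = -1/(57 - 68) = -1/(-11) = -1*(-1/11) = 1/11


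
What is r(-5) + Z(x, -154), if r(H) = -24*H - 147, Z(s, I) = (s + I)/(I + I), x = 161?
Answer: -1189/44 ≈ -27.023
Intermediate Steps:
Z(s, I) = (I + s)/(2*I) (Z(s, I) = (I + s)/((2*I)) = (I + s)*(1/(2*I)) = (I + s)/(2*I))
r(H) = -147 - 24*H
r(-5) + Z(x, -154) = (-147 - 24*(-5)) + (1/2)*(-154 + 161)/(-154) = (-147 + 120) + (1/2)*(-1/154)*7 = -27 - 1/44 = -1189/44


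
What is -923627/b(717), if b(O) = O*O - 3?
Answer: -923627/514086 ≈ -1.7966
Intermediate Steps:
b(O) = -3 + O² (b(O) = O² - 3 = -3 + O²)
-923627/b(717) = -923627/(-3 + 717²) = -923627/(-3 + 514089) = -923627/514086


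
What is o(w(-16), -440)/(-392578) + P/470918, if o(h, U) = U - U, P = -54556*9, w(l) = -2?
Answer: -245502/235459 ≈ -1.0427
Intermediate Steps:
P = -491004
o(h, U) = 0
o(w(-16), -440)/(-392578) + P/470918 = 0/(-392578) - 491004/470918 = 0*(-1/392578) - 491004*1/470918 = 0 - 245502/235459 = -245502/235459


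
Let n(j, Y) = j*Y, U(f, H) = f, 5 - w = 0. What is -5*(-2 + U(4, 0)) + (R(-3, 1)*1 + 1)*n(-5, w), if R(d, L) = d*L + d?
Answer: 115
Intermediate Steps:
w = 5 (w = 5 - 1*0 = 5 + 0 = 5)
R(d, L) = d + L*d (R(d, L) = L*d + d = d + L*d)
n(j, Y) = Y*j
-5*(-2 + U(4, 0)) + (R(-3, 1)*1 + 1)*n(-5, w) = -5*(-2 + 4) + (-3*(1 + 1)*1 + 1)*(5*(-5)) = -5*2 + (-3*2*1 + 1)*(-25) = -10 + (-6*1 + 1)*(-25) = -10 + (-6 + 1)*(-25) = -10 - 5*(-25) = -10 + 125 = 115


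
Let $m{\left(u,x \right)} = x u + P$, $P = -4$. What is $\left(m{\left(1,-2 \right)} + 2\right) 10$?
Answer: $-40$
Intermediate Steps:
$m{\left(u,x \right)} = -4 + u x$ ($m{\left(u,x \right)} = x u - 4 = u x - 4 = -4 + u x$)
$\left(m{\left(1,-2 \right)} + 2\right) 10 = \left(\left(-4 + 1 \left(-2\right)\right) + 2\right) 10 = \left(\left(-4 - 2\right) + 2\right) 10 = \left(-6 + 2\right) 10 = \left(-4\right) 10 = -40$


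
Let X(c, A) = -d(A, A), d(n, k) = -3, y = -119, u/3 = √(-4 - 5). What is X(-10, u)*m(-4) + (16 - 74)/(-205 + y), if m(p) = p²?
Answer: 7805/162 ≈ 48.179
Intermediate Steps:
u = 9*I (u = 3*√(-4 - 5) = 3*√(-9) = 3*(3*I) = 9*I ≈ 9.0*I)
X(c, A) = 3 (X(c, A) = -1*(-3) = 3)
X(-10, u)*m(-4) + (16 - 74)/(-205 + y) = 3*(-4)² + (16 - 74)/(-205 - 119) = 3*16 - 58/(-324) = 48 - 58*(-1/324) = 48 + 29/162 = 7805/162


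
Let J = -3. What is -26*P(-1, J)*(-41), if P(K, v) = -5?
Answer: -5330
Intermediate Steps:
-26*P(-1, J)*(-41) = -26*(-5)*(-41) = 130*(-41) = -5330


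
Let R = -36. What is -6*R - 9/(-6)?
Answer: 435/2 ≈ 217.50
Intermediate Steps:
-6*R - 9/(-6) = -6*(-36) - 9/(-6) = 216 - 9*(-1/6) = 216 + 3/2 = 435/2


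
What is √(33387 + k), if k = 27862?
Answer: √61249 ≈ 247.49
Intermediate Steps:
√(33387 + k) = √(33387 + 27862) = √61249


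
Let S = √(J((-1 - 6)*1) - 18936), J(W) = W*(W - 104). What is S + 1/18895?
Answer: 1/18895 + I*√18159 ≈ 5.2924e-5 + 134.76*I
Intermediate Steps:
J(W) = W*(-104 + W)
S = I*√18159 (S = √(((-1 - 6)*1)*(-104 + (-1 - 6)*1) - 18936) = √((-7*1)*(-104 - 7*1) - 18936) = √(-7*(-104 - 7) - 18936) = √(-7*(-111) - 18936) = √(777 - 18936) = √(-18159) = I*√18159 ≈ 134.76*I)
S + 1/18895 = I*√18159 + 1/18895 = 1/18895 + I*√18159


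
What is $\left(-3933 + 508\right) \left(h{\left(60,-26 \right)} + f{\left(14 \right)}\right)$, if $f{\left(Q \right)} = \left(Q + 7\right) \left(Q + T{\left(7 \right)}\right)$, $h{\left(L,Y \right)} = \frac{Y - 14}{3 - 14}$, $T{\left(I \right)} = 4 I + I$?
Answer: $- \frac{38904575}{11} \approx -3.5368 \cdot 10^{6}$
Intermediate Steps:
$T{\left(I \right)} = 5 I$
$h{\left(L,Y \right)} = \frac{14}{11} - \frac{Y}{11}$ ($h{\left(L,Y \right)} = \frac{-14 + Y}{-11} = \left(-14 + Y\right) \left(- \frac{1}{11}\right) = \frac{14}{11} - \frac{Y}{11}$)
$f{\left(Q \right)} = \left(7 + Q\right) \left(35 + Q\right)$ ($f{\left(Q \right)} = \left(Q + 7\right) \left(Q + 5 \cdot 7\right) = \left(7 + Q\right) \left(Q + 35\right) = \left(7 + Q\right) \left(35 + Q\right)$)
$\left(-3933 + 508\right) \left(h{\left(60,-26 \right)} + f{\left(14 \right)}\right) = \left(-3933 + 508\right) \left(\left(\frac{14}{11} - - \frac{26}{11}\right) + \left(245 + 14^{2} + 42 \cdot 14\right)\right) = - 3425 \left(\left(\frac{14}{11} + \frac{26}{11}\right) + \left(245 + 196 + 588\right)\right) = - 3425 \left(\frac{40}{11} + 1029\right) = \left(-3425\right) \frac{11359}{11} = - \frac{38904575}{11}$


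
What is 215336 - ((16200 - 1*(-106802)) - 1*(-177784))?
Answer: -85450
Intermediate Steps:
215336 - ((16200 - 1*(-106802)) - 1*(-177784)) = 215336 - ((16200 + 106802) + 177784) = 215336 - (123002 + 177784) = 215336 - 1*300786 = 215336 - 300786 = -85450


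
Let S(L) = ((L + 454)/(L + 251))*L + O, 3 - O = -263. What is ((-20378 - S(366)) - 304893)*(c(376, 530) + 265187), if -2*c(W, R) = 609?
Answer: -106565646204485/1234 ≈ -8.6358e+10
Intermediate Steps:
O = 266 (O = 3 - 1*(-263) = 3 + 263 = 266)
c(W, R) = -609/2 (c(W, R) = -½*609 = -609/2)
S(L) = 266 + L*(454 + L)/(251 + L) (S(L) = ((L + 454)/(L + 251))*L + 266 = ((454 + L)/(251 + L))*L + 266 = L*(454 + L)/(251 + L) + 266 = 266 + L*(454 + L)/(251 + L))
((-20378 - S(366)) - 304893)*(c(376, 530) + 265187) = ((-20378 - (66766 + 366² + 720*366)/(251 + 366)) - 304893)*(-609/2 + 265187) = ((-20378 - (66766 + 133956 + 263520)/617) - 304893)*(529765/2) = ((-20378 - 464242/617) - 304893)*(529765/2) = (-13037468/617 - 304893)*(529765/2) = -201156449/617*529765/2 = -106565646204485/1234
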